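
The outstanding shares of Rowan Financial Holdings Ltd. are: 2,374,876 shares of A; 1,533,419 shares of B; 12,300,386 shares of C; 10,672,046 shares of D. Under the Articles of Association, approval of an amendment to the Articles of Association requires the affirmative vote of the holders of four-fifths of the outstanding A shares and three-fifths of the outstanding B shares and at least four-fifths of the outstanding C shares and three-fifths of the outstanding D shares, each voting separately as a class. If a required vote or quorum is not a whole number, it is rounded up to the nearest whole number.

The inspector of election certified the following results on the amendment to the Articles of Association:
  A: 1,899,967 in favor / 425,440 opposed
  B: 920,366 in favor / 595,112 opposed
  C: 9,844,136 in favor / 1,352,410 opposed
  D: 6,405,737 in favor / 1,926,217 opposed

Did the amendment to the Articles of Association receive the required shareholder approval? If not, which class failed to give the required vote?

A: 4/5 of 2374876 = 1899900.80, rounded up to 1899901; 1,899,901 required, 1,899,967 in favor — approved.
B: 3/5 of 1533419 = 920051.40, rounded up to 920052; 920,052 required, 920,366 in favor — approved.
C: 4/5 of 12300386 = 9840308.80, rounded up to 9840309; 9,840,309 required, 9,844,136 in favor — approved.
D: 3/5 of 10672046 = 6403227.60, rounded up to 6403228; 6,403,228 required, 6,405,737 in favor — approved.

Approved — every class gave the required vote.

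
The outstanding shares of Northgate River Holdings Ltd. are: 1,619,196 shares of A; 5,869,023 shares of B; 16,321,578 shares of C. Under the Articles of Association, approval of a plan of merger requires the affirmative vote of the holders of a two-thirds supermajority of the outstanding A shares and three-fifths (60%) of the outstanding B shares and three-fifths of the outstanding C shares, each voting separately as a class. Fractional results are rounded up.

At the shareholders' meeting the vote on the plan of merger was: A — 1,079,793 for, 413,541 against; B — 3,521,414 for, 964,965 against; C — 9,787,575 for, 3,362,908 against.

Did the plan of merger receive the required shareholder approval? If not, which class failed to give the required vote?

A: 2/3 of 1619196 = 1079464; 1,079,464 required, 1,079,793 in favor — approved.
B: 3/5 of 5869023 = 3521413.80, rounded up to 3521414; 3,521,414 required, 3,521,414 in favor — approved.
C: 3/5 of 16321578 = 9792946.80, rounded up to 9792947; 9,792,947 required, 9,787,575 in favor — not approved.

Not approved — the C shares did not give the required vote.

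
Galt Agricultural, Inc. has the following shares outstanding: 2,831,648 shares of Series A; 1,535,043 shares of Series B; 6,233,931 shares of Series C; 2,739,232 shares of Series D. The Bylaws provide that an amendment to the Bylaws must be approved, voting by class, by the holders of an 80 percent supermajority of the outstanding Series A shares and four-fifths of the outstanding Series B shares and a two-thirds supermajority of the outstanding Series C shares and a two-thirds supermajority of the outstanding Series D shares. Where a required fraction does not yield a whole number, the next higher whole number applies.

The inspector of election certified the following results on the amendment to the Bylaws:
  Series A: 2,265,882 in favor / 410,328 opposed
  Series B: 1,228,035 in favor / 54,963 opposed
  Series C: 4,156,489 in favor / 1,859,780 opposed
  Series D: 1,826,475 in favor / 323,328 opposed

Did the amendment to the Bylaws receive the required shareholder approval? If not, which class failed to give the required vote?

Approved — every class gave the required vote.

Series A: 4/5 of 2831648 = 2265318.40, rounded up to 2265319; 2,265,319 required, 2,265,882 in favor — approved.
Series B: 4/5 of 1535043 = 1228034.40, rounded up to 1228035; 1,228,035 required, 1,228,035 in favor — approved.
Series C: 2/3 of 6233931 = 4155954; 4,155,954 required, 4,156,489 in favor — approved.
Series D: 2/3 of 2739232 = 1826154.67, rounded up to 1826155; 1,826,155 required, 1,826,475 in favor — approved.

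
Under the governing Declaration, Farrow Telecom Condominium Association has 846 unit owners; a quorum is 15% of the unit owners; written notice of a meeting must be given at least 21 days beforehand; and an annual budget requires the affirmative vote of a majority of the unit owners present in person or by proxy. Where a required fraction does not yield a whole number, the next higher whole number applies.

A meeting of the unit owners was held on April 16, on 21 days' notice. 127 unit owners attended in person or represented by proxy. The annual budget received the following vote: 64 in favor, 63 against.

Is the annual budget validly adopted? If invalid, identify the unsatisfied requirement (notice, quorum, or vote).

Notice: 21 days given; 21 required. Satisfied.
Quorum: 15% of 846 = 126.90, rounded up to 127; 127 present. Satisfied.
Vote: requires a majority of those present (127); a majority of 127 is 64, so 64 needed; 64 in favor. Satisfied.

Valid — all requirements satisfied.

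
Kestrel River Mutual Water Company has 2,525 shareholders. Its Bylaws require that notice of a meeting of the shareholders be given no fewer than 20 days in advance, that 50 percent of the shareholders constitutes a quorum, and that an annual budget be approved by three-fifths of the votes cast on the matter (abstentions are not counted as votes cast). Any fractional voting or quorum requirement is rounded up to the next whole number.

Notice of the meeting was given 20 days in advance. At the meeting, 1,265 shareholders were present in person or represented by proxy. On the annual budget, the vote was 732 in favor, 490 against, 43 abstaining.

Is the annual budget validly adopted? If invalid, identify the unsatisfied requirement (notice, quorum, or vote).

Notice: 20 days given; 20 required. Satisfied.
Quorum: 50% of 2,525 = 1,262.50, rounded up to 1,263; 1,265 present. Satisfied.
Vote: requires three-fifths of the votes cast (1,265 − 43 abstaining = 1,222); 3/5 of 1222 = 733.20, rounded up to 734, so 734 needed; 732 in favor. Not satisfied.

Invalid — vote requirement not satisfied.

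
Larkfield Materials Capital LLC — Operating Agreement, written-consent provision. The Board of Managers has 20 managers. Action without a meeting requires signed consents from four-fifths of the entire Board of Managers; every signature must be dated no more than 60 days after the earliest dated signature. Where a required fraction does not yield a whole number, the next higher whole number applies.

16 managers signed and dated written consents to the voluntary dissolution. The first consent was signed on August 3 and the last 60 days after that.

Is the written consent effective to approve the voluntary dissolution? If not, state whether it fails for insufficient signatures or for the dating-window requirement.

Signatures required: four-fifths of 20 — 4/5 of 20 = 16, so 16 needed; 16 signed. Sufficient.
Dating window: the latest signature is 60 days after the earliest; the limit is 60 days. Within the window.

Effective — both the signature and dating-window requirements are satisfied.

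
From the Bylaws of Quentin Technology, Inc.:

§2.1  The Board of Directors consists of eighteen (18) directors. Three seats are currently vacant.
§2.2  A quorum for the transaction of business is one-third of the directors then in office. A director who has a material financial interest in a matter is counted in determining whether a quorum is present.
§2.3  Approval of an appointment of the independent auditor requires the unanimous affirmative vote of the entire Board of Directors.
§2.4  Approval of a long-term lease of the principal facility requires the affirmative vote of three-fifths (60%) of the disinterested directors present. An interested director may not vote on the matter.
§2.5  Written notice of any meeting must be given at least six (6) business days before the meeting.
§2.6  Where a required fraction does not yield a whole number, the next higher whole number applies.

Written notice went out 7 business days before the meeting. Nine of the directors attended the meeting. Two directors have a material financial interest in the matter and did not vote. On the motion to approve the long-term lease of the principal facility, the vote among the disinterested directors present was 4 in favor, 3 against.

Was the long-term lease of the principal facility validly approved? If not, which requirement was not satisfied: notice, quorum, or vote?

Invalid — vote requirement not satisfied.

Notice: 7 business days given; 6 required (7 ≥ 6). Satisfied.
Quorum: 9 present (interested directors count toward quorum); quorum is 5. Satisfied.
Vote: the long-term lease of the principal facility requires three-fifths of the disinterested directors present (9 − 2 = 7). 3/5 of 7 = 4.20, rounded up to 5, so 5 affirmative votes are needed; 4 voted in favor. Not satisfied.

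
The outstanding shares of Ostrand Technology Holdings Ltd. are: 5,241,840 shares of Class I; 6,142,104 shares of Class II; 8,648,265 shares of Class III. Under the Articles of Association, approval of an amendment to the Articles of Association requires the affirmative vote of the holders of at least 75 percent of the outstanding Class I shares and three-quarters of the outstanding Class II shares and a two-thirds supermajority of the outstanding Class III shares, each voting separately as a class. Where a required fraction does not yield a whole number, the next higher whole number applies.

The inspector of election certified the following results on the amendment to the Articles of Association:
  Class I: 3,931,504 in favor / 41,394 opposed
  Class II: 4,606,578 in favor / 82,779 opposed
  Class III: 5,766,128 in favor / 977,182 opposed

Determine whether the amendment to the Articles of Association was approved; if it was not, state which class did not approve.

Class I: 3/4 of 5241840 = 3931380; 3,931,380 required, 3,931,504 in favor — approved.
Class II: 3/4 of 6142104 = 4606578; 4,606,578 required, 4,606,578 in favor — approved.
Class III: 2/3 of 8648265 = 5765510; 5,765,510 required, 5,766,128 in favor — approved.

Approved — every class gave the required vote.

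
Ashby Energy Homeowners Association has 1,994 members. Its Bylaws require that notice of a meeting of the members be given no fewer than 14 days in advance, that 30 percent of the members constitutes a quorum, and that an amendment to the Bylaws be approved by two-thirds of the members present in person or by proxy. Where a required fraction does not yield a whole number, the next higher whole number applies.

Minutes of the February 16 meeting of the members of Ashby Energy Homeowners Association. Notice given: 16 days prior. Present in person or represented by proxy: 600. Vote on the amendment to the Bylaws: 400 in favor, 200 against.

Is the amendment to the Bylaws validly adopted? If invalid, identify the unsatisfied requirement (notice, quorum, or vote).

Notice: 16 days given; 14 required. Satisfied.
Quorum: 30% of 1,994 = 598.20, rounded up to 599; 600 present. Satisfied.
Vote: requires two-thirds of those present (600); 2/3 of 600 = 400, so 400 needed; 400 in favor. Satisfied.

Valid — all requirements satisfied.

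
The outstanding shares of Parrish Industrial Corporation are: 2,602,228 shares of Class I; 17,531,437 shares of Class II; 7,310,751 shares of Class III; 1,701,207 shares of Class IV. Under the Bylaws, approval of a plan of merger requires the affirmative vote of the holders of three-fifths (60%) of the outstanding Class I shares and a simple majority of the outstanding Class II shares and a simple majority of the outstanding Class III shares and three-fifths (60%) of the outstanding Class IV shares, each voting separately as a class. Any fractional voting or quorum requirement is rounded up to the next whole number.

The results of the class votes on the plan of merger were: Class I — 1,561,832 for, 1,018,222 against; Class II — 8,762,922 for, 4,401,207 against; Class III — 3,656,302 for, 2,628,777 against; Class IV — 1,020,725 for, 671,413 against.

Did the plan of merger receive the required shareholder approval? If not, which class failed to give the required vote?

Class I: 3/5 of 2602228 = 1561336.80, rounded up to 1561337; 1,561,337 required, 1,561,832 in favor — approved.
Class II: a majority of 17531437 is 8765719; 8,765,719 required, 8,762,922 in favor — not approved.
Class III: a majority of 7310751 is 3655376; 3,655,376 required, 3,656,302 in favor — approved.
Class IV: 3/5 of 1701207 = 1020724.20, rounded up to 1020725; 1,020,725 required, 1,020,725 in favor — approved.

Not approved — the Class II shares did not give the required vote.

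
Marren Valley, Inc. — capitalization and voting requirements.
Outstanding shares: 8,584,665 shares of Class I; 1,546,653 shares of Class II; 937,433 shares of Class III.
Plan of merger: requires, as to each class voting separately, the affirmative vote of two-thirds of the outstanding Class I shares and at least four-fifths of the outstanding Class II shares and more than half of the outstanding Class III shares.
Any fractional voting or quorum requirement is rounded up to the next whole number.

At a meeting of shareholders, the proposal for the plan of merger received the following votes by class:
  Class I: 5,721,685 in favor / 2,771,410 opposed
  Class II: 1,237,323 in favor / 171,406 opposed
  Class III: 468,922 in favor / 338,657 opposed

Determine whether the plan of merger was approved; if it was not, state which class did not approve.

Not approved — the Class I shares did not give the required vote.

Class I: 2/3 of 8584665 = 5723110; 5,723,110 required, 5,721,685 in favor — not approved.
Class II: 4/5 of 1546653 = 1237322.40, rounded up to 1237323; 1,237,323 required, 1,237,323 in favor — approved.
Class III: a majority of 937433 is 468717; 468,717 required, 468,922 in favor — approved.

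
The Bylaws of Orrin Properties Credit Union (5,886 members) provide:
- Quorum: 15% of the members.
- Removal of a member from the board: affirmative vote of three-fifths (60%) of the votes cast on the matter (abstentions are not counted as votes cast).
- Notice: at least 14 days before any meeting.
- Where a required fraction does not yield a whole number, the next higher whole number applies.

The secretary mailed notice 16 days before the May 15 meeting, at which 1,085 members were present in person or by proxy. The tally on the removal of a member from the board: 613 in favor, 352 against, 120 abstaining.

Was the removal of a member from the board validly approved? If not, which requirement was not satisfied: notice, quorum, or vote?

Notice: 16 days given; 14 required. Satisfied.
Quorum: 15% of 5,886 = 882.90, rounded up to 883; 1,085 present. Satisfied.
Vote: requires three-fifths of the votes cast (1,085 − 120 abstaining = 965); 3/5 of 965 = 579, so 579 needed; 613 in favor. Satisfied.

Valid — all requirements satisfied.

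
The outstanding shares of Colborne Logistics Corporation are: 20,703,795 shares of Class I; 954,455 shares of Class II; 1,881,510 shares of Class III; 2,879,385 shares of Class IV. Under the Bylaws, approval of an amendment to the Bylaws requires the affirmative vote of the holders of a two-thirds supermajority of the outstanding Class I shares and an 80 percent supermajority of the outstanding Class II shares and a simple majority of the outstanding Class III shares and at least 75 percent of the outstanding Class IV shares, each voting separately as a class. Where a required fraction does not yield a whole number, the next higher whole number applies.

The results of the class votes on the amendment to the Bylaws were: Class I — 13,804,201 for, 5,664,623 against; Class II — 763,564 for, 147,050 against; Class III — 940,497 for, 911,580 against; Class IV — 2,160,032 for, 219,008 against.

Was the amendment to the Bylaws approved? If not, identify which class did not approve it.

Not approved — the Class III shares did not give the required vote.

Class I: 2/3 of 20703795 = 13802530; 13,802,530 required, 13,804,201 in favor — approved.
Class II: 4/5 of 954455 = 763564; 763,564 required, 763,564 in favor — approved.
Class III: a majority of 1881510 is 940756; 940,756 required, 940,497 in favor — not approved.
Class IV: 3/4 of 2879385 = 2159538.75, rounded up to 2159539; 2,159,539 required, 2,160,032 in favor — approved.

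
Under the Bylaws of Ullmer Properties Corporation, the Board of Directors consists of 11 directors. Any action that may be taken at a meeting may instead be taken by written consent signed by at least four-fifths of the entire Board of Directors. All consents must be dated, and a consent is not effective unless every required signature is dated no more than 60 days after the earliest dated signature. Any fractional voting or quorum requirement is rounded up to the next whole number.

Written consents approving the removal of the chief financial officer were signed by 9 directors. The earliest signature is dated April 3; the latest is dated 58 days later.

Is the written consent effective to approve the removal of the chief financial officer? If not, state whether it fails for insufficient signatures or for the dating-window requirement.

Effective — both the signature and dating-window requirements are satisfied.

Signatures required: at least four-fifths of 11 — 4/5 of 11 = 8.80, rounded up to 9, so 9 needed; 9 signed. Sufficient.
Dating window: the latest signature is 58 days after the earliest; the limit is 60 days. Within the window.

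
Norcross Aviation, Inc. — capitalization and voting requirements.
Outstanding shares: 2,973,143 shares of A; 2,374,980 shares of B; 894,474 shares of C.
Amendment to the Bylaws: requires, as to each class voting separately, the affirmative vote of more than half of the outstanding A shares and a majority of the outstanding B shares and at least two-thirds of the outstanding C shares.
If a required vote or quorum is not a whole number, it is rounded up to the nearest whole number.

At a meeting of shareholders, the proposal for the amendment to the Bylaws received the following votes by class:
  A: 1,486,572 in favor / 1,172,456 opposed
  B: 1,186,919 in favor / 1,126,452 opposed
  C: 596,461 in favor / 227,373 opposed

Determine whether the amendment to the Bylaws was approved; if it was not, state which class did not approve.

A: a majority of 2973143 is 1486572; 1,486,572 required, 1,486,572 in favor — approved.
B: a majority of 2374980 is 1187491; 1,187,491 required, 1,186,919 in favor — not approved.
C: 2/3 of 894474 = 596316; 596,316 required, 596,461 in favor — approved.

Not approved — the B shares did not give the required vote.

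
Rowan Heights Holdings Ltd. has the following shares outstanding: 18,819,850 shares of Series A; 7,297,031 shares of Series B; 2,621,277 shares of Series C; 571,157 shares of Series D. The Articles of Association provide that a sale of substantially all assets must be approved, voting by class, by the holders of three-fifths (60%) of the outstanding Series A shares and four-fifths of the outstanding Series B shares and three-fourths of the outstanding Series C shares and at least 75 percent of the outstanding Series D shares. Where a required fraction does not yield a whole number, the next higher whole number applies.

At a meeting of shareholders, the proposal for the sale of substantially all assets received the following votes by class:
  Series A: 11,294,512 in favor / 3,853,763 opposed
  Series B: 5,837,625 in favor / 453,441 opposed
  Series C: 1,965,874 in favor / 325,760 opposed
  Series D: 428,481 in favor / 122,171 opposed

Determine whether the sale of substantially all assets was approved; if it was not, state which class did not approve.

Series A: 3/5 of 18819850 = 11291910; 11,291,910 required, 11,294,512 in favor — approved.
Series B: 4/5 of 7297031 = 5837624.80, rounded up to 5837625; 5,837,625 required, 5,837,625 in favor — approved.
Series C: 3/4 of 2621277 = 1965957.75, rounded up to 1965958; 1,965,958 required, 1,965,874 in favor — not approved.
Series D: 3/4 of 571157 = 428367.75, rounded up to 428368; 428,368 required, 428,481 in favor — approved.

Not approved — the Series C shares did not give the required vote.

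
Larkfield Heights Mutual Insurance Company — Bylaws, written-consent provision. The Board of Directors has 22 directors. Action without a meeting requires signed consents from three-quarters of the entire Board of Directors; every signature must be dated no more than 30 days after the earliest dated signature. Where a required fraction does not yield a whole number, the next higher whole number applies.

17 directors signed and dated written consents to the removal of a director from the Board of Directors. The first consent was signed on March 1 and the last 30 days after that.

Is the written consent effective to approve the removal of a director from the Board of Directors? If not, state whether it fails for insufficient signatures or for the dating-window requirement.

Signatures required: three-quarters of 22 — 3/4 of 22 = 16.50, rounded up to 17, so 17 needed; 17 signed. Sufficient.
Dating window: the latest signature is 30 days after the earliest; the limit is 30 days. Within the window.

Effective — both the signature and dating-window requirements are satisfied.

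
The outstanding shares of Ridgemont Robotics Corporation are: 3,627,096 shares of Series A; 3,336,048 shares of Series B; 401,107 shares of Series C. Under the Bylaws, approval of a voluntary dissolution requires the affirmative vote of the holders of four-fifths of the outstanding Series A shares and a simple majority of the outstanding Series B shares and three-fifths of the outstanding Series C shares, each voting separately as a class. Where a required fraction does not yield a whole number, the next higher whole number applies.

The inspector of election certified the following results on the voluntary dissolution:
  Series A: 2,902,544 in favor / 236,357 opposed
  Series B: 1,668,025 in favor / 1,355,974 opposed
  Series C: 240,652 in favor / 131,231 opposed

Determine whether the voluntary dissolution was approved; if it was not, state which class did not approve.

Series A: 4/5 of 3627096 = 2901676.80, rounded up to 2901677; 2,901,677 required, 2,902,544 in favor — approved.
Series B: a majority of 3336048 is 1668025; 1,668,025 required, 1,668,025 in favor — approved.
Series C: 3/5 of 401107 = 240664.20, rounded up to 240665; 240,665 required, 240,652 in favor — not approved.

Not approved — the Series C shares did not give the required vote.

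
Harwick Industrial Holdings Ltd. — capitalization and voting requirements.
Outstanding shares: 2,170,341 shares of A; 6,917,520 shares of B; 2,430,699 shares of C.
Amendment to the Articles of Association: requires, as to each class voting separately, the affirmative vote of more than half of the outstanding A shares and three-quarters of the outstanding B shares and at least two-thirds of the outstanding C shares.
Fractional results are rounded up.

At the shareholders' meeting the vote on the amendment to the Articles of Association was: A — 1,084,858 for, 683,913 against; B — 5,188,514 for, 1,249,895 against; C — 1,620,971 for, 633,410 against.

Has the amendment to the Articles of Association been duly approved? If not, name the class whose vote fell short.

A: a majority of 2170341 is 1085171; 1,085,171 required, 1,084,858 in favor — not approved.
B: 3/4 of 6917520 = 5188140; 5,188,140 required, 5,188,514 in favor — approved.
C: 2/3 of 2430699 = 1620466; 1,620,466 required, 1,620,971 in favor — approved.

Not approved — the A shares did not give the required vote.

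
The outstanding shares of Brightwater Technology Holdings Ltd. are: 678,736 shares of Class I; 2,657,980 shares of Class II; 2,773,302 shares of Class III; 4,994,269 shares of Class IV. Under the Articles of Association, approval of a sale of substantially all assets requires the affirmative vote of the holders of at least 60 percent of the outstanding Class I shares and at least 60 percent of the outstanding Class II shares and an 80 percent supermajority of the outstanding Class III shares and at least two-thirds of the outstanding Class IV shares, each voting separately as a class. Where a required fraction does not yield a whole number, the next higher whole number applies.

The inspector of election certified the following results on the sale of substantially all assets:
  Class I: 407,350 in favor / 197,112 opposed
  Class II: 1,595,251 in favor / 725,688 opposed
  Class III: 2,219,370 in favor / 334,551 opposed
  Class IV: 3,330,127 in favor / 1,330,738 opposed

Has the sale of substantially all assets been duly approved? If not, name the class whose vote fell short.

Approved — every class gave the required vote.

Class I: 3/5 of 678736 = 407241.60, rounded up to 407242; 407,242 required, 407,350 in favor — approved.
Class II: 3/5 of 2657980 = 1594788; 1,594,788 required, 1,595,251 in favor — approved.
Class III: 4/5 of 2773302 = 2218641.60, rounded up to 2218642; 2,218,642 required, 2,219,370 in favor — approved.
Class IV: 2/3 of 4994269 = 3329512.67, rounded up to 3329513; 3,329,513 required, 3,330,127 in favor — approved.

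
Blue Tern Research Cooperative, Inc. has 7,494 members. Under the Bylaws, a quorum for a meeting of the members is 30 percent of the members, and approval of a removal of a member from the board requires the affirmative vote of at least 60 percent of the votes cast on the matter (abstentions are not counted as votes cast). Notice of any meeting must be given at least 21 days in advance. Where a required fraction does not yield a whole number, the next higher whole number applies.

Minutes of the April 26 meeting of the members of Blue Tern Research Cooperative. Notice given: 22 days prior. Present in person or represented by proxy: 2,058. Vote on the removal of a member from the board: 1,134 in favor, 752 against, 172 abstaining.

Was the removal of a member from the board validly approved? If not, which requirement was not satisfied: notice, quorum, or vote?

Notice: 22 days given; 21 required. Satisfied.
Quorum: 30% of 7,494 = 2,248.20, rounded up to 2,249; 2,058 present. Not satisfied.
Vote: requires three-fifths of the votes cast (2,058 − 172 abstaining = 1,886); 3/5 of 1886 = 1131.60, rounded up to 1132, so 1,132 needed; 1,134 in favor. Satisfied.

Invalid — quorum requirement not satisfied.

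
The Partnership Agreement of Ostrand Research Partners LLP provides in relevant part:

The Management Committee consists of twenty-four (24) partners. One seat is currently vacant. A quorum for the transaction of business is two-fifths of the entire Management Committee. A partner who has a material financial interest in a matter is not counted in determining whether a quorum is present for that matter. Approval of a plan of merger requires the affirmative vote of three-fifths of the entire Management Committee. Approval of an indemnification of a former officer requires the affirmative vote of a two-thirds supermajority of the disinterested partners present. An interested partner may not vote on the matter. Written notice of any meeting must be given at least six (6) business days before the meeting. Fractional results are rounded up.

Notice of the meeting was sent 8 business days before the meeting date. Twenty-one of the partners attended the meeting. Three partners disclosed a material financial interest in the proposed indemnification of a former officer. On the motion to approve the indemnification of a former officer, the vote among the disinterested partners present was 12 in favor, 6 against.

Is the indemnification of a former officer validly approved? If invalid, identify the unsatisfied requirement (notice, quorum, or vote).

Notice: 8 business days given; 6 required (8 ≥ 6). Satisfied.
Quorum: 21 present, but the 3 interested partners do not count, leaving 18. Quorum is 10. Satisfied.
Vote: the indemnification of a former officer requires two-thirds of the disinterested partners present (21 − 3 = 18). 2/3 of 18 = 12, so 12 affirmative votes are needed; 12 voted in favor. Satisfied.

Valid — all requirements satisfied.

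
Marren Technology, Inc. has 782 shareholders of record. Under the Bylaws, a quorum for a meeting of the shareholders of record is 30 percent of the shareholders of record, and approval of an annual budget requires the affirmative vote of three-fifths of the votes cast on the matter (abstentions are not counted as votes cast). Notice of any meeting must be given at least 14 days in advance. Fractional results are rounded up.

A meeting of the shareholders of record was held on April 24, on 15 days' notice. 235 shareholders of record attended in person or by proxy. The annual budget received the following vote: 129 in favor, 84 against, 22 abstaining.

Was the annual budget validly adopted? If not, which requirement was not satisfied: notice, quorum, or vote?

Valid — all requirements satisfied.

Notice: 15 days given; 14 required. Satisfied.
Quorum: 30% of 782 = 234.60, rounded up to 235; 235 present. Satisfied.
Vote: requires three-fifths of the votes cast (235 − 22 abstaining = 213); 3/5 of 213 = 127.80, rounded up to 128, so 128 needed; 129 in favor. Satisfied.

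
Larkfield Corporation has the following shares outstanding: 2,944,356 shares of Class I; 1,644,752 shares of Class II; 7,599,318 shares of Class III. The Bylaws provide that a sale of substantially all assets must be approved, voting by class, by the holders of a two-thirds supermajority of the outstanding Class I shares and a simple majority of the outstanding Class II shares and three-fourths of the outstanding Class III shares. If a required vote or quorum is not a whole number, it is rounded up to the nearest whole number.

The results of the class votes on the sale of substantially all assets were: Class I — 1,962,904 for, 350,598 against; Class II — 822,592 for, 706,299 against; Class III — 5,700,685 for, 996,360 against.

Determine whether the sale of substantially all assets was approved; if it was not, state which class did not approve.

Approved — every class gave the required vote.

Class I: 2/3 of 2944356 = 1962904; 1,962,904 required, 1,962,904 in favor — approved.
Class II: a majority of 1644752 is 822377; 822,377 required, 822,592 in favor — approved.
Class III: 3/4 of 7599318 = 5699488.50, rounded up to 5699489; 5,699,489 required, 5,700,685 in favor — approved.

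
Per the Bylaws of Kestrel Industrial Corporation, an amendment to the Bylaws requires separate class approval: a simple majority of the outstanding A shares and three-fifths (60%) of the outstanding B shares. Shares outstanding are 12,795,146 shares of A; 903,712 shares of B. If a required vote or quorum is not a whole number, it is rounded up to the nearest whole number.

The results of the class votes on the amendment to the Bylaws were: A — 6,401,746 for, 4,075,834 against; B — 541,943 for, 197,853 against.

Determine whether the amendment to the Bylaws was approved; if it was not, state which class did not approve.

Not approved — the B shares did not give the required vote.

A: a majority of 12795146 is 6397574; 6,397,574 required, 6,401,746 in favor — approved.
B: 3/5 of 903712 = 542227.20, rounded up to 542228; 542,228 required, 541,943 in favor — not approved.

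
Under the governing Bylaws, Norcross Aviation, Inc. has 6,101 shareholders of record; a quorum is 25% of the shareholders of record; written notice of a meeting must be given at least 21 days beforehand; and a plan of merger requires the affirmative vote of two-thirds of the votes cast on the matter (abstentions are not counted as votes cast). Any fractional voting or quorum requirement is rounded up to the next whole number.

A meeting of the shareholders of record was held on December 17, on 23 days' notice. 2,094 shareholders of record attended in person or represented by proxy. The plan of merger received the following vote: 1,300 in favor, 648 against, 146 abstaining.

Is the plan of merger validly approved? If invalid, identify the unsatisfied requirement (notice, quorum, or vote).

Valid — all requirements satisfied.

Notice: 23 days given; 21 required. Satisfied.
Quorum: 25% of 6,101 = 1,525.25, rounded up to 1,526; 2,094 present. Satisfied.
Vote: requires two-thirds of the votes cast (2,094 − 146 abstaining = 1,948); 2/3 of 1948 = 1298.67, rounded up to 1299, so 1,299 needed; 1,300 in favor. Satisfied.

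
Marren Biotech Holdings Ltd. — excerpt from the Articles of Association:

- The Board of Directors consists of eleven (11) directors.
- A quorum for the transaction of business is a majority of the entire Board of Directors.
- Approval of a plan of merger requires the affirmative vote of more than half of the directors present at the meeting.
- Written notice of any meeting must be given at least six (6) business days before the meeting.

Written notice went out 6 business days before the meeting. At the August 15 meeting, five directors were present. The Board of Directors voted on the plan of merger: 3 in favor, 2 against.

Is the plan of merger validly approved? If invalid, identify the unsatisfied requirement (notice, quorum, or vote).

Invalid — quorum requirement not satisfied.

Notice: 6 business days given; 6 required (6 ≥ 6). Satisfied.
Quorum: 5 present; quorum is 6. Not satisfied.
Vote: the plan of merger requires a majority of the directors present (5). A majority of 5 is 3, so 3 affirmative votes are needed; 3 voted in favor. Satisfied. (Moot — without a quorum no business can be validly transacted.)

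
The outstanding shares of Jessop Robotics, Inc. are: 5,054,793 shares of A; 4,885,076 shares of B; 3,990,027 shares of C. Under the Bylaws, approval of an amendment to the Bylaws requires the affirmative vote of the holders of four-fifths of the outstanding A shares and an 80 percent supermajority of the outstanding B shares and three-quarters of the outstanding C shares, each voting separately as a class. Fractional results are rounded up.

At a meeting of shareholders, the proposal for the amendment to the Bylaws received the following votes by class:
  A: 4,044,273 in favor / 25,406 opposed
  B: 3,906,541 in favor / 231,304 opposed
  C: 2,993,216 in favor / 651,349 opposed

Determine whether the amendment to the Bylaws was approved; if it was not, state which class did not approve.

A: 4/5 of 5054793 = 4043834.40, rounded up to 4043835; 4,043,835 required, 4,044,273 in favor — approved.
B: 4/5 of 4885076 = 3908060.80, rounded up to 3908061; 3,908,061 required, 3,906,541 in favor — not approved.
C: 3/4 of 3990027 = 2992520.25, rounded up to 2992521; 2,992,521 required, 2,993,216 in favor — approved.

Not approved — the B shares did not give the required vote.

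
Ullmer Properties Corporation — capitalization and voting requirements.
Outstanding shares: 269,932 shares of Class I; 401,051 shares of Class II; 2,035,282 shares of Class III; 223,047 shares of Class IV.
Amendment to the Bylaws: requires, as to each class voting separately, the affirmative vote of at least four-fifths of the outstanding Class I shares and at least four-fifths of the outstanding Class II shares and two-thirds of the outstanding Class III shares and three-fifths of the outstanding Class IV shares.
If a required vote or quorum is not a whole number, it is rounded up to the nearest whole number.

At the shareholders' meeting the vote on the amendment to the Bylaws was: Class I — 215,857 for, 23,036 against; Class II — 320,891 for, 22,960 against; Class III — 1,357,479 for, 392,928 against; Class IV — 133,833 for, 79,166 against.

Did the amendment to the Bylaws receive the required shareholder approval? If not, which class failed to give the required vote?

Not approved — the Class I shares did not give the required vote.

Class I: 4/5 of 269932 = 215945.60, rounded up to 215946; 215,946 required, 215,857 in favor — not approved.
Class II: 4/5 of 401051 = 320840.80, rounded up to 320841; 320,841 required, 320,891 in favor — approved.
Class III: 2/3 of 2035282 = 1356854.67, rounded up to 1356855; 1,356,855 required, 1,357,479 in favor — approved.
Class IV: 3/5 of 223047 = 133828.20, rounded up to 133829; 133,829 required, 133,833 in favor — approved.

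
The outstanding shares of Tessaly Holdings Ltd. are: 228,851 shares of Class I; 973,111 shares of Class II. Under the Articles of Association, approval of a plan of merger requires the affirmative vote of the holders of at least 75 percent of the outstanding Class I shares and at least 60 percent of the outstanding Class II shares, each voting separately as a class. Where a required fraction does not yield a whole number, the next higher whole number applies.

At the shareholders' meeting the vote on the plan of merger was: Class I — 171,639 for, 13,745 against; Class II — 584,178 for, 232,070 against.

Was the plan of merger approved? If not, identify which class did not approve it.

Class I: 3/4 of 228851 = 171638.25, rounded up to 171639; 171,639 required, 171,639 in favor — approved.
Class II: 3/5 of 973111 = 583866.60, rounded up to 583867; 583,867 required, 584,178 in favor — approved.

Approved — every class gave the required vote.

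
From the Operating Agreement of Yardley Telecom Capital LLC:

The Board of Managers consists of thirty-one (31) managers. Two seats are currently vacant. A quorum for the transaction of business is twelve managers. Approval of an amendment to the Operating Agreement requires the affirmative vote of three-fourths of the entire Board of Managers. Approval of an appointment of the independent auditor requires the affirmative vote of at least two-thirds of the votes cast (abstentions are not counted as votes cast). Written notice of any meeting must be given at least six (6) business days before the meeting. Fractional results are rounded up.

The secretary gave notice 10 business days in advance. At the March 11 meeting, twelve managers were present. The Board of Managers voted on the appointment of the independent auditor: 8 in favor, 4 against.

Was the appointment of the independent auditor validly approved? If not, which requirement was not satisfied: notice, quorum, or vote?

Notice: 10 business days given; 6 required (10 ≥ 6). Satisfied.
Quorum: 12 present; quorum is 12. Satisfied.
Vote: the appointment of the independent auditor requires two-thirds of the votes cast (12). 2/3 of 12 = 8, so 8 affirmative votes are needed; 8 voted in favor. Satisfied.

Valid — all requirements satisfied.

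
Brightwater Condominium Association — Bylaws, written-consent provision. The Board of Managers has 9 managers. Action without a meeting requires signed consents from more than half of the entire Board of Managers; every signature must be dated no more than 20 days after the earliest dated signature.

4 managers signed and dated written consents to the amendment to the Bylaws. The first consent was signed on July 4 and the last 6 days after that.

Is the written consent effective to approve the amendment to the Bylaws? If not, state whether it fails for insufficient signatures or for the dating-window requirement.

Signatures required: more than half of 9 — a majority of 9 is 5, so 5 needed; 4 signed. Insufficient.
Dating window: the latest signature is 6 days after the earliest; the limit is 20 days. Within the window.

Not effective — insufficient signatures.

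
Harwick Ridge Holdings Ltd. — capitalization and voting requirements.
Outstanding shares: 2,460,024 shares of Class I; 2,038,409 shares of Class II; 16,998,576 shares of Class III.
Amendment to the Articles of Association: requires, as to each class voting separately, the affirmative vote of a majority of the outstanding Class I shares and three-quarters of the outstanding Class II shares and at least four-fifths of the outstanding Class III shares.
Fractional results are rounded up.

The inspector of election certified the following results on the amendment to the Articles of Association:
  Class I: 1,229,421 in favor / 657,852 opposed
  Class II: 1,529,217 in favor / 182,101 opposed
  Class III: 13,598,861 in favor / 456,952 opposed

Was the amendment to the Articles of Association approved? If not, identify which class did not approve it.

Not approved — the Class I shares did not give the required vote.

Class I: a majority of 2460024 is 1230013; 1,230,013 required, 1,229,421 in favor — not approved.
Class II: 3/4 of 2038409 = 1528806.75, rounded up to 1528807; 1,528,807 required, 1,529,217 in favor — approved.
Class III: 4/5 of 16998576 = 13598860.80, rounded up to 13598861; 13,598,861 required, 13,598,861 in favor — approved.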